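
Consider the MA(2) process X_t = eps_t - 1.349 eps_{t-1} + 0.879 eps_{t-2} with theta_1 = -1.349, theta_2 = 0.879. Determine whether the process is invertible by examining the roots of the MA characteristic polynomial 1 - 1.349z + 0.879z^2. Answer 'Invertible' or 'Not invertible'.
\text{Invertible}

The MA(q) characteristic polynomial is P(z) = 1 - 1.349z + 0.879z^2.
Invertibility requires all roots to lie outside the unit circle, i.e. |z| > 1 for every root.
Set 1 + (-1.349) z + (0.879) z^2 = 0, i.e. a z^2 + b z + c = 0 with a = 0.879, b = -1.349, c = 1.
Discriminant D = b^2 - 4ac = (-1.349)^2 - 4*(0.879)*1 = 1.819801 - (3.516) = -1.696199.
D < 0, so the roots are the complex-conjugate pair z = (-b +/- i sqrt(-D)) / (2a) = 0.7673 +/- 0.7408i.
For a conjugate pair |z|^2 = z * conj(z) = (product of roots) = c/a = 1/(0.879) = 1.137656, so |z| = sqrt(1.137656) = 1.0666 for both roots.
Moduli of all roots: 1.0666, 1.0666.
All moduli strictly greater than 1? Yes.
Verdict: Invertible.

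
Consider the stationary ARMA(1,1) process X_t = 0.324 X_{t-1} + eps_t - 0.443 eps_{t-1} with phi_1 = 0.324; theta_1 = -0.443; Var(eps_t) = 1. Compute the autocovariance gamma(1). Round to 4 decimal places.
\gamma(1) = -0.1139

Multiply the model equation by X_{t-k} and take expectations. With theta_0 = psi_0 = 1 and psi_j the MA(infinity) weights, this gives
  gamma(k) - sum_i phi_i gamma(k-i) = c_k,
  c_k = sigma^2 * sum_{j=k..q} theta_j psi_{j-k}   (c_k = 0 for k > q),
using gamma(-m) = gamma(m).
psi-weights needed (psi_j = theta_j + sum_i phi_i psi_{j-i}):
  psi_1 = theta_1 + phi_1 = -0.443 + (0.324) = -0.119
Right-hand sides:
  c_0 = sigma^2 (1 + theta_1 psi_1) = 1 * (1 + (-0.443)(-0.119)) = 1 * 1.052717 = 1.052717
  c_1 = sigma^2 theta_1 = 1 * (-0.443) = -0.443
  c_2 = 0
Equations for k = 0 and k = 1 (AR order 1):
  gamma(0) = phi_1 gamma(1) + c_0
  gamma(1) = phi_1 gamma(0) + c_1
Substituting the second into the first: gamma(0) (1 - phi_1^2) = c_0 + phi_1 c_1, so
  gamma(0) = (c_0 + phi_1 c_1) / (1 - phi_1^2) = (1.052717 + (0.324)(-0.443)) / (1 - (0.324)^2) = 0.909185 / 0.895024 = 1.015822.
  gamma(1) = phi_1 gamma(0) + c_1 = (0.324)(1.015822) + (-0.443) = -0.113874.
Therefore gamma(1) = -0.1139 (to 4 decimal places).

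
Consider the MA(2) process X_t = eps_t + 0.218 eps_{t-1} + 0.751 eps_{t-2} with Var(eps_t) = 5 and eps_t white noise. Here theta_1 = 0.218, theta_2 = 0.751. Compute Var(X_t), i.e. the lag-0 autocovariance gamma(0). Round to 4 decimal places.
\gamma(0) = 8.0576

For an MA(q) process X_t = eps_t + sum_i theta_i eps_{t-i} with
Var(eps_t) = sigma^2, the variance is
  gamma(0) = sigma^2 * (1 + sum_i theta_i^2).
  sum_i theta_i^2 = (0.218)^2 + (0.751)^2 = 0.047524 + 0.564001 = 0.611525.
  gamma(0) = 5 * (1 + 0.611525) = 5 * 1.611525 = 8.057625, which rounds to 8.0576.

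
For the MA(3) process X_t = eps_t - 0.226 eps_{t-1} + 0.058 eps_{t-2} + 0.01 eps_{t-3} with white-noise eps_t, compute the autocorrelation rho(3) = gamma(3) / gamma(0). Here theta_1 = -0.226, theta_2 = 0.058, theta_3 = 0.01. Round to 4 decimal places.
\rho(3) = 0.0095

For an MA(q) process with theta_0 = 1, the autocovariance is
  gamma(k) = sigma^2 * sum_{i=0..q-k} theta_i * theta_{i+k},
and rho(k) = gamma(k) / gamma(0). Sigma^2 cancels.
  numerator   = (1)*(0.01) = 0.01.
  denominator = (1)^2 + (-0.226)^2 + (0.058)^2 + (0.01)^2 = 1.05454.
  rho(3) = 0.01 / 1.05454 = 0.0095.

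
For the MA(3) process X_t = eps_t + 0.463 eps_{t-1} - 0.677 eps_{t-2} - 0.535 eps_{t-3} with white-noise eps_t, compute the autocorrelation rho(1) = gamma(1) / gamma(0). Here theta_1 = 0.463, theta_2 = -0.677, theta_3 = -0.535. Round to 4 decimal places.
\rho(1) = 0.2612

For an MA(q) process with theta_0 = 1, the autocovariance is
  gamma(k) = sigma^2 * sum_{i=0..q-k} theta_i * theta_{i+k},
and rho(k) = gamma(k) / gamma(0). Sigma^2 cancels.
  numerator   = (1)*(0.463) + (0.463)*(-0.677) + (-0.677)*(-0.535) = 0.511744.
  denominator = (1)^2 + (0.463)^2 + (-0.677)^2 + (-0.535)^2 = 1.958923.
  rho(1) = 0.511744 / 1.958923 = 0.2612.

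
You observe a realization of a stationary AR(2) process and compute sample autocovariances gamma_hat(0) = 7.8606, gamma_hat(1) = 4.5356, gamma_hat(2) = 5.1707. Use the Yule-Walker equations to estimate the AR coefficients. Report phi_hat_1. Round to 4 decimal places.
\hat\phi_{1} = 0.2960

The Yule-Walker equations for an AR(p) process read, in matrix form,
  Gamma_p phi = r_p,   with   (Gamma_p)_{ij} = gamma(|i - j|),
                       (r_p)_i = gamma(i),   i,j = 1..p.
Substitute the sample gammas (Toeplitz matrix and right-hand side of size 2):
  Gamma_p = [[7.8606, 4.5356], [4.5356, 7.8606]]
  r_p     = [4.5356, 5.1707]
Written out:
  7.8606 phi_1 + 4.5356 phi_2 = 4.5356
  4.5356 phi_1 + 7.8606 phi_2 = 5.1707
Solve by Cramer's rule:
  det = gamma(0)^2 - gamma(1)^2 = (7.8606)^2 - (4.5356)^2 = 61.78903236 - 20.57166736 = 41.217365
  phi_hat_1 = [gamma(1) gamma(0) - gamma(1) gamma(2)] / det = [(4.5356)(7.8606) - (4.5356)(5.1707)] / 41.217365 = 12.20031044 / 41.217365 = 0.296
  phi_hat_2 = [gamma(0) gamma(2) - gamma(1)^2] / det = [(7.8606)(5.1707) - (4.5356)^2] / 41.217365 = 20.07313706 / 41.217365 = 0.487
So phi_hat = [0.2960, 0.4870].
Therefore phi_hat_1 = 0.2960.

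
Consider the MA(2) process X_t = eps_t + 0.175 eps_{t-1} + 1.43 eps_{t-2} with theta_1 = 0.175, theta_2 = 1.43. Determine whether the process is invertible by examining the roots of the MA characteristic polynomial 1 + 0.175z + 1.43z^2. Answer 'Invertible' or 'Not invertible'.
\text{Not invertible}

The MA(q) characteristic polynomial is P(z) = 1 + 0.175z + 1.43z^2.
Invertibility requires all roots to lie outside the unit circle, i.e. |z| > 1 for every root.
Set 1 + (0.175) z + (1.43) z^2 = 0, i.e. a z^2 + b z + c = 0 with a = 1.43, b = 0.175, c = 1.
Discriminant D = b^2 - 4ac = (0.175)^2 - 4*(1.43)*1 = 0.030625 - (5.72) = -5.689375.
D < 0, so the roots are the complex-conjugate pair z = (-b +/- i sqrt(-D)) / (2a) = -0.0612 +/- 0.834i.
For a conjugate pair |z|^2 = z * conj(z) = (product of roots) = c/a = 1/(1.43) = 0.699301, so |z| = sqrt(0.699301) = 0.8362 for both roots.
Moduli of all roots: 0.8362, 0.8362.
All moduli strictly greater than 1? No.
Verdict: Not invertible.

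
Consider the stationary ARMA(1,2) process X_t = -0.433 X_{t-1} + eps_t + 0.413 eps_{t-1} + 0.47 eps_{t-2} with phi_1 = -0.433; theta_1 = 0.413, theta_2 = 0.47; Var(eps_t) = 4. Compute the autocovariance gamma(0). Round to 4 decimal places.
\gamma(0) = 5.1295

Multiply the model equation by X_{t-k} and take expectations. With theta_0 = psi_0 = 1 and psi_j the MA(infinity) weights, this gives
  gamma(k) - sum_i phi_i gamma(k-i) = c_k,
  c_k = sigma^2 * sum_{j=k..q} theta_j psi_{j-k}   (c_k = 0 for k > q),
using gamma(-m) = gamma(m).
psi-weights needed (psi_j = theta_j + sum_i phi_i psi_{j-i}):
  psi_1 = theta_1 + phi_1 = 0.413 + (-0.433) = -0.02
  psi_2 = theta_2 + phi_1 psi_1 = 0.47 + (-0.433)(-0.02) = 0.47866
Right-hand sides:
  c_0 = sigma^2 (1 + theta_1 psi_1 + theta_2 psi_2) = 4 * (1 + (0.413)(-0.02) + (0.47)(0.47866)) = 4 * 1.21671 = 4.866841
  c_1 = sigma^2 (theta_1 + theta_2 psi_1) = 4 * (0.413 + (0.47)(-0.02)) = 1.6144
  c_2 = sigma^2 theta_2 = 4 * (0.47) = 1.88
Equations for k = 0 and k = 1 (AR order 1):
  gamma(0) = phi_1 gamma(1) + c_0
  gamma(1) = phi_1 gamma(0) + c_1
Substituting the second into the first: gamma(0) (1 - phi_1^2) = c_0 + phi_1 c_1, so
  gamma(0) = (c_0 + phi_1 c_1) / (1 - phi_1^2) = (4.866841 + (-0.433)(1.6144)) / (1 - (-0.433)^2) = 4.167806 / 0.812511 = 5.129537.
Therefore gamma(0) = 5.1295 (to 4 decimal places).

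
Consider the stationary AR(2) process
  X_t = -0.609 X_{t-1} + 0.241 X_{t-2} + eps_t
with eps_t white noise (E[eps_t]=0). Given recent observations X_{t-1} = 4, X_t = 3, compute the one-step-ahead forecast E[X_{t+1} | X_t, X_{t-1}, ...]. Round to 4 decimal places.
E[X_{t+1} \mid \mathcal F_t] = -0.8630

For an AR(p) model X_t = c + sum_i phi_i X_{t-i} + eps_t, the
one-step-ahead conditional mean is
  E[X_{t+1} | X_t, ...] = c + sum_i phi_i X_{t+1-i}.
Substitute known values:
  E[X_{t+1} | ...] = (-0.609) * (3) + (0.241) * (4)
                   = -0.8630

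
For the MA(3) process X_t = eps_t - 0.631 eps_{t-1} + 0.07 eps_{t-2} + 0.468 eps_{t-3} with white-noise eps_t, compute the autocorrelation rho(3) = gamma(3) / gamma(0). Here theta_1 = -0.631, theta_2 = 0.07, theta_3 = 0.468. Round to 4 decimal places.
\rho(3) = 0.2885

For an MA(q) process with theta_0 = 1, the autocovariance is
  gamma(k) = sigma^2 * sum_{i=0..q-k} theta_i * theta_{i+k},
and rho(k) = gamma(k) / gamma(0). Sigma^2 cancels.
  numerator   = (1)*(0.468) = 0.468.
  denominator = (1)^2 + (-0.631)^2 + (0.07)^2 + (0.468)^2 = 1.622085.
  rho(3) = 0.468 / 1.622085 = 0.2885.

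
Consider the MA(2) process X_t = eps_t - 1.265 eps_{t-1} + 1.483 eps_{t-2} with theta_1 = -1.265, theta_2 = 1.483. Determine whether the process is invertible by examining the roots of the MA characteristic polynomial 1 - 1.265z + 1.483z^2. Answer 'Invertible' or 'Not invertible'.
\text{Not invertible}

The MA(q) characteristic polynomial is P(z) = 1 - 1.265z + 1.483z^2.
Invertibility requires all roots to lie outside the unit circle, i.e. |z| > 1 for every root.
Set 1 + (-1.265) z + (1.483) z^2 = 0, i.e. a z^2 + b z + c = 0 with a = 1.483, b = -1.265, c = 1.
Discriminant D = b^2 - 4ac = (-1.265)^2 - 4*(1.483)*1 = 1.600225 - (5.932) = -4.331775.
D < 0, so the roots are the complex-conjugate pair z = (-b +/- i sqrt(-D)) / (2a) = 0.4265 +/- 0.7017i.
For a conjugate pair |z|^2 = z * conj(z) = (product of roots) = c/a = 1/(1.483) = 0.674309, so |z| = sqrt(0.674309) = 0.8212 for both roots.
Moduli of all roots: 0.8212, 0.8212.
All moduli strictly greater than 1? No.
Verdict: Not invertible.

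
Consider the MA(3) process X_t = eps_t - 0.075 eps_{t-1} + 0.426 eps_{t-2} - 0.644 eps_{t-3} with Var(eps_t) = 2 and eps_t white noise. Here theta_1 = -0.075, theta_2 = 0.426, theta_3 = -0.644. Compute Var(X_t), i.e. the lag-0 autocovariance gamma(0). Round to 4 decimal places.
\gamma(0) = 3.2037

For an MA(q) process X_t = eps_t + sum_i theta_i eps_{t-i} with
Var(eps_t) = sigma^2, the variance is
  gamma(0) = sigma^2 * (1 + sum_i theta_i^2).
  sum_i theta_i^2 = (-0.075)^2 + (0.426)^2 + (-0.644)^2 = 0.005625 + 0.181476 + 0.414736 = 0.601837.
  gamma(0) = 2 * (1 + 0.601837) = 2 * 1.601837 = 3.203674, which rounds to 3.2037.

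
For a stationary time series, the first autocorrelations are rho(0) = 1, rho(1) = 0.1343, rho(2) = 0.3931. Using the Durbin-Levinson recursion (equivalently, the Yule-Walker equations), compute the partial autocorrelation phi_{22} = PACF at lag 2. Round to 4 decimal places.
\phi_{22} = 0.3820

The PACF at lag k is phi_{kk}, the last component of the solution
to the Yule-Walker system G_k phi = r_k where
  (G_k)_{ij} = rho(|i - j|), (r_k)_i = rho(i), i,j = 1..k.
Equivalently, Durbin-Levinson gives phi_{kk} iteratively:
  phi_{11} = rho(1)
  phi_{kk} = [rho(k) - sum_{j=1..k-1} phi_{k-1,j} rho(k-j)]
            / [1 - sum_{j=1..k-1} phi_{k-1,j} rho(j)],
  phi_{k,j} = phi_{k-1,j} - phi_{kk} phi_{k-1,k-j},  j = 1..k-1.
Step k = 1:
  phi_11 = rho(1) = 0.1343.
Step k = 2:
  phi_22 = [rho(2) - phi_11 rho(1)] / [1 - phi_11 rho(1)] = [0.3931 - (0.1343)(0.1343)] / [1 - (0.1343)(0.1343)]
         = 0.37506351 / 0.98196351 = 0.382.
Therefore phi_{22} = 0.3820.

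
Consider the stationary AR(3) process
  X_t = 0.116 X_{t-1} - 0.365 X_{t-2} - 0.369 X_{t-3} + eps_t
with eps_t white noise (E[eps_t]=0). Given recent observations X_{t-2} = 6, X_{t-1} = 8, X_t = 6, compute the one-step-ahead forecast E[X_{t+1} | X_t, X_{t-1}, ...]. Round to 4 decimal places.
E[X_{t+1} \mid \mathcal F_t] = -4.4380

For an AR(p) model X_t = c + sum_i phi_i X_{t-i} + eps_t, the
one-step-ahead conditional mean is
  E[X_{t+1} | X_t, ...] = c + sum_i phi_i X_{t+1-i}.
Substitute known values:
  E[X_{t+1} | ...] = (0.116) * (6) + (-0.365) * (8) + (-0.369) * (6)
                   = -4.4380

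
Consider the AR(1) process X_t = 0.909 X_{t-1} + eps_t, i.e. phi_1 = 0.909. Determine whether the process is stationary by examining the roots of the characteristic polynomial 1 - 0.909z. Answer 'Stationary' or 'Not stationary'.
\text{Stationary}

The AR(p) characteristic polynomial is P(z) = 1 - 0.909z.
Stationarity requires all roots to lie outside the unit circle, i.e. |z| > 1 for every root.
This is linear in z: 1 + (-0.909) z = 0  =>  z = -1/(-0.909) = 1.10011,  |z| = 1.10011.
Moduli of all roots: 1.1001.
All moduli strictly greater than 1? Yes.
Verdict: Stationary.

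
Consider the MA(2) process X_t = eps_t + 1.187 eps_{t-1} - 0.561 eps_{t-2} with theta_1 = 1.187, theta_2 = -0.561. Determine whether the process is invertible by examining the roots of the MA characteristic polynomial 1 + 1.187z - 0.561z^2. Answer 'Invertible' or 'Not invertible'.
\text{Not invertible}

The MA(q) characteristic polynomial is P(z) = 1 + 1.187z - 0.561z^2.
Invertibility requires all roots to lie outside the unit circle, i.e. |z| > 1 for every root.
Set 1 + (1.187) z + (-0.561) z^2 = 0, i.e. a z^2 + b z + c = 0 with a = -0.561, b = 1.187, c = 1.
Discriminant D = b^2 - 4ac = (1.187)^2 - 4*(-0.561)*1 = 1.408969 - (-2.244) = 3.652969.
D >= 0, so the roots are real: z = (-b +/- sqrt(D)) / (2a) = (-1.187 +/- 1.911274) / (-1.122).
  z_1 = (-1.187 + 1.911274) / (-1.122) = -0.6455,   |z_1| = 0.6455.
  z_2 = (-1.187 - 1.911274) / (-1.122) = 2.7614,   |z_2| = 2.7614.
Moduli of all roots: 0.6455, 2.7614.
All moduli strictly greater than 1? No.
Verdict: Not invertible.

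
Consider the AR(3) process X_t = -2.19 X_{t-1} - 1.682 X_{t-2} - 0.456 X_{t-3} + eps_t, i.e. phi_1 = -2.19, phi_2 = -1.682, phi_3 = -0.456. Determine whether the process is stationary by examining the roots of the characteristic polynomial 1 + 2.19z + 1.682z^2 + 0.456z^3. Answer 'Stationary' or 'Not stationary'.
\text{Stationary}

The AR(p) characteristic polynomial is P(z) = 1 + 2.19z + 1.682z^2 + 0.456z^3.
Stationarity requires all roots to lie outside the unit circle, i.e. |z| > 1 for every root.
Degree 3: look for a simple real root z0 first, then factor out (1 - z/z0) and solve the remaining quadratic.
Testing z0 = -1.25: P(-1.25) = 1 + (2.19)(-1.25) + (1.682)(-1.25)^2 + (0.456)(-1.25)^3
  = 1 + (-2.7375) + (2.628125) + (-0.890625) = 0.  So z_0 = -1.25 is a root, |z_0| = 1.25.
Divide out the factor (1 + 0.8 z) = (1 - z/z0) (since 1/z0 = -0.8):
  P(z) = (1 + 0.8 z)(1 + (1.39) z + (0.57) z^2)
  [check: z-coef 1.39 - (-0.8) = 2.19; z^2-coef 0.57 - (-0.8)(1.39) = 1.682; z^3-coef -(-0.8)(0.57) = 0.456.]
Remaining roots from the quadratic factor 1 + (1.39) z + (0.57) z^2:
  Set 1 + (1.39) z + (0.57) z^2 = 0, i.e. a z^2 + b z + c = 0 with a = 0.57, b = 1.39, c = 1.
  Discriminant D = b^2 - 4ac = (1.39)^2 - 4*(0.57)*1 = 1.9321 - (2.28) = -0.3479.
  D < 0, so the roots are the complex-conjugate pair z = (-b +/- i sqrt(-D)) / (2a) = -1.2193 +/- 0.5174i.
  For a conjugate pair |z|^2 = z * conj(z) = (product of roots) = c/a = 1/(0.57) = 1.754386, so |z| = sqrt(1.754386) = 1.3245 for both roots.
Moduli of all roots: 1.2500, 1.3245, 1.3245.
All moduli strictly greater than 1? Yes.
Verdict: Stationary.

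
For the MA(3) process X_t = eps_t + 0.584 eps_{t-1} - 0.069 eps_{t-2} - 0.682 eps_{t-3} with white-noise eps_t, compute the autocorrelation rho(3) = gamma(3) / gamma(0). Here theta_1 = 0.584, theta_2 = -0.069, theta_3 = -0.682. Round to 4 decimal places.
\rho(3) = -0.3766

For an MA(q) process with theta_0 = 1, the autocovariance is
  gamma(k) = sigma^2 * sum_{i=0..q-k} theta_i * theta_{i+k},
and rho(k) = gamma(k) / gamma(0). Sigma^2 cancels.
  numerator   = (1)*(-0.682) = -0.682.
  denominator = (1)^2 + (0.584)^2 + (-0.069)^2 + (-0.682)^2 = 1.810941.
  rho(3) = -0.682 / 1.810941 = -0.3766.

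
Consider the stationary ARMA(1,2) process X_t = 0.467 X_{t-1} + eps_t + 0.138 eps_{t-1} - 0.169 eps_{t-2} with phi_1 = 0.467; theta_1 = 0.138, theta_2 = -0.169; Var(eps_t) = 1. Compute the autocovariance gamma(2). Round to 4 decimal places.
\gamma(2) = 0.1492

Multiply the model equation by X_{t-k} and take expectations. With theta_0 = psi_0 = 1 and psi_j the MA(infinity) weights, this gives
  gamma(k) - sum_i phi_i gamma(k-i) = c_k,
  c_k = sigma^2 * sum_{j=k..q} theta_j psi_{j-k}   (c_k = 0 for k > q),
using gamma(-m) = gamma(m).
psi-weights needed (psi_j = theta_j + sum_i phi_i psi_{j-i}):
  psi_1 = theta_1 + phi_1 = 0.138 + (0.467) = 0.605
  psi_2 = theta_2 + phi_1 psi_1 = -0.169 + (0.467)(0.605) = 0.113535
Right-hand sides:
  c_0 = sigma^2 (1 + theta_1 psi_1 + theta_2 psi_2) = 1 * (1 + (0.138)(0.605) + (-0.169)(0.113535)) = 1 * 1.064303 = 1.064303
  c_1 = sigma^2 (theta_1 + theta_2 psi_1) = 1 * (0.138 + (-0.169)(0.605)) = 0.035755
  c_2 = sigma^2 theta_2 = 1 * (-0.169) = -0.169
Equations for k = 0 and k = 1 (AR order 1):
  gamma(0) = phi_1 gamma(1) + c_0
  gamma(1) = phi_1 gamma(0) + c_1
Substituting the second into the first: gamma(0) (1 - phi_1^2) = c_0 + phi_1 c_1, so
  gamma(0) = (c_0 + phi_1 c_1) / (1 - phi_1^2) = (1.064303 + (0.467)(0.035755)) / (1 - (0.467)^2) = 1.081 / 0.781911 = 1.382511.
  gamma(1) = phi_1 gamma(0) + c_1 = (0.467)(1.382511) + (0.035755) = 0.681387.
For k = 2: gamma(2) = phi_1 gamma(1) + c_2
  = (0.467)(0.681387) + (-0.169) = 0.149208.
Therefore gamma(2) = 0.1492 (to 4 decimal places).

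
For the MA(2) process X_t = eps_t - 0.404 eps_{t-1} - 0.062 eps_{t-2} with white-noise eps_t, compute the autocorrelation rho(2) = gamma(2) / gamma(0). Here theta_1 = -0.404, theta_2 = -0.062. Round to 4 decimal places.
\rho(2) = -0.0531

For an MA(q) process with theta_0 = 1, the autocovariance is
  gamma(k) = sigma^2 * sum_{i=0..q-k} theta_i * theta_{i+k},
and rho(k) = gamma(k) / gamma(0). Sigma^2 cancels.
  numerator   = (1)*(-0.062) = -0.062.
  denominator = (1)^2 + (-0.404)^2 + (-0.062)^2 = 1.16706.
  rho(2) = -0.062 / 1.16706 = -0.0531.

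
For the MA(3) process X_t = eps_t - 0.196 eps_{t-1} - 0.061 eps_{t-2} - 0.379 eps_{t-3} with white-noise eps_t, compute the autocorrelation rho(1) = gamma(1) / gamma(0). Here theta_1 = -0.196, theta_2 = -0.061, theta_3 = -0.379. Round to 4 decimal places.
\rho(1) = -0.1357

For an MA(q) process with theta_0 = 1, the autocovariance is
  gamma(k) = sigma^2 * sum_{i=0..q-k} theta_i * theta_{i+k},
and rho(k) = gamma(k) / gamma(0). Sigma^2 cancels.
  numerator   = (1)*(-0.196) + (-0.196)*(-0.061) + (-0.061)*(-0.379) = -0.160925.
  denominator = (1)^2 + (-0.196)^2 + (-0.061)^2 + (-0.379)^2 = 1.185778.
  rho(1) = -0.160925 / 1.185778 = -0.1357.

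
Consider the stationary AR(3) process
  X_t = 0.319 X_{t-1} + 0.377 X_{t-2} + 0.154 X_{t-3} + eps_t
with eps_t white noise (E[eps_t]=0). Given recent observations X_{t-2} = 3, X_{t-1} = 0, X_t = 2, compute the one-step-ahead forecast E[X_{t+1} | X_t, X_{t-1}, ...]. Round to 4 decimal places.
E[X_{t+1} \mid \mathcal F_t] = 1.1000

For an AR(p) model X_t = c + sum_i phi_i X_{t-i} + eps_t, the
one-step-ahead conditional mean is
  E[X_{t+1} | X_t, ...] = c + sum_i phi_i X_{t+1-i}.
Substitute known values:
  E[X_{t+1} | ...] = (0.319) * (2) + (0.377) * (0) + (0.154) * (3)
                   = 1.1000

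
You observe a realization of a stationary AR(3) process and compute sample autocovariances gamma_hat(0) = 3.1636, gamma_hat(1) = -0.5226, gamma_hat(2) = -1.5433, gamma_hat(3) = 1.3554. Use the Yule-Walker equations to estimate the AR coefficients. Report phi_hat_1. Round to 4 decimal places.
\hat\phi_{1} = -0.0880

The Yule-Walker equations for an AR(p) process read, in matrix form,
  Gamma_p phi = r_p,   with   (Gamma_p)_{ij} = gamma(|i - j|),
                       (r_p)_i = gamma(i),   i,j = 1..p.
Substitute the sample gammas (Toeplitz matrix and right-hand side of size 3):
  Gamma_p = [[3.1636, -0.5226, -1.5433], [-0.5226, 3.1636, -0.5226], [-1.5433, -0.5226, 3.1636]]
  r_p     = [-0.5226, -1.5433, 1.3554]
Written out (R1..R3):
  (R1) 3.1636 phi_1 - 0.5226 phi_2 - 1.5433 phi_3 = -0.5226
  (R2) -0.5226 phi_1 + 3.1636 phi_2 - 0.5226 phi_3 = -1.5433
  (R3) -1.5433 phi_1 - 0.5226 phi_2 + 3.1636 phi_3 = 1.3554
Gaussian elimination:
  R2 <- R2 - (-0.5226/3.1636) R1 = R2 - (-0.165192) R1:  3.077271 phi_2 - 0.77754 phi_3 = -1.629629
  R3 <- R3 - (-1.5433/3.1636) R1 = R3 - (-0.48783) R1:  -0.77754 phi_2 + 2.410731 phi_3 = 1.10046
  R3 <- R3 - (-0.77754/3.077271) R2 = R3 - (-0.252672) R2:  2.214269 phi_3 = 0.688698
Back-substitution:
  phi_hat_3 = 0.688698 / 2.214269 = 0.311027
  phi_hat_2 = (-1.629629 - (-0.77754)(0.311027)) / 3.077271 = -0.450982
  phi_hat_1 = (-0.5226 - (-0.5226)(-0.450982) - (-1.5433)(0.311027)) / 3.1636 = -0.087961
So phi_hat = [-0.0880, -0.4510, 0.3110].
Therefore phi_hat_1 = -0.0880.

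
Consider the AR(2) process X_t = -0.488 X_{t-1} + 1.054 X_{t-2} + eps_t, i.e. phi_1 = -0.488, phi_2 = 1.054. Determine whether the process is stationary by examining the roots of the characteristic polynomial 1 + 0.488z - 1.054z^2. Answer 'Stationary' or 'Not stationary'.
\text{Not stationary}

The AR(p) characteristic polynomial is P(z) = 1 + 0.488z - 1.054z^2.
Stationarity requires all roots to lie outside the unit circle, i.e. |z| > 1 for every root.
Set 1 + (0.488) z + (-1.054) z^2 = 0, i.e. a z^2 + b z + c = 0 with a = -1.054, b = 0.488, c = 1.
Discriminant D = b^2 - 4ac = (0.488)^2 - 4*(-1.054)*1 = 0.238144 - (-4.216) = 4.454144.
D >= 0, so the roots are real: z = (-b +/- sqrt(D)) / (2a) = (-0.488 +/- 2.110484) / (-2.108).
  z_1 = (-0.488 + 2.110484) / (-2.108) = -0.7697,   |z_1| = 0.7697.
  z_2 = (-0.488 - 2.110484) / (-2.108) = 1.2327,   |z_2| = 1.2327.
Moduli of all roots: 0.7697, 1.2327.
All moduli strictly greater than 1? No.
Verdict: Not stationary.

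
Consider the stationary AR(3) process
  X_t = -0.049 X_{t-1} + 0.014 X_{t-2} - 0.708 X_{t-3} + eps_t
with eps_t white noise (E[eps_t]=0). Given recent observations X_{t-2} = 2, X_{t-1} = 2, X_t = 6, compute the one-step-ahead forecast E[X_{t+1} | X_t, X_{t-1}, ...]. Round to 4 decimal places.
E[X_{t+1} \mid \mathcal F_t] = -1.6820

For an AR(p) model X_t = c + sum_i phi_i X_{t-i} + eps_t, the
one-step-ahead conditional mean is
  E[X_{t+1} | X_t, ...] = c + sum_i phi_i X_{t+1-i}.
Substitute known values:
  E[X_{t+1} | ...] = (-0.049) * (6) + (0.014) * (2) + (-0.708) * (2)
                   = -1.6820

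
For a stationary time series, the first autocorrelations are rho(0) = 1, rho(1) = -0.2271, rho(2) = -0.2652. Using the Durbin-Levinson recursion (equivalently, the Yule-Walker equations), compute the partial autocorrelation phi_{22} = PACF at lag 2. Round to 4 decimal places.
\phi_{22} = -0.3340

The PACF at lag k is phi_{kk}, the last component of the solution
to the Yule-Walker system G_k phi = r_k where
  (G_k)_{ij} = rho(|i - j|), (r_k)_i = rho(i), i,j = 1..k.
Equivalently, Durbin-Levinson gives phi_{kk} iteratively:
  phi_{11} = rho(1)
  phi_{kk} = [rho(k) - sum_{j=1..k-1} phi_{k-1,j} rho(k-j)]
            / [1 - sum_{j=1..k-1} phi_{k-1,j} rho(j)],
  phi_{k,j} = phi_{k-1,j} - phi_{kk} phi_{k-1,k-j},  j = 1..k-1.
Step k = 1:
  phi_11 = rho(1) = -0.2271.
Step k = 2:
  phi_22 = [rho(2) - phi_11 rho(1)] / [1 - phi_11 rho(1)] = [-0.2652 - (-0.2271)(-0.2271)] / [1 - (-0.2271)(-0.2271)]
         = -0.31677441 / 0.94842559 = -0.334.
Therefore phi_{22} = -0.3340.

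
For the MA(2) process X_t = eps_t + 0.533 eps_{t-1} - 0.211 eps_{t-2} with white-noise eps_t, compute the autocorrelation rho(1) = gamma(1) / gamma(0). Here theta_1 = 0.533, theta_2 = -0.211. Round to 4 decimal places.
\rho(1) = 0.3165

For an MA(q) process with theta_0 = 1, the autocovariance is
  gamma(k) = sigma^2 * sum_{i=0..q-k} theta_i * theta_{i+k},
and rho(k) = gamma(k) / gamma(0). Sigma^2 cancels.
  numerator   = (1)*(0.533) + (0.533)*(-0.211) = 0.420537.
  denominator = (1)^2 + (0.533)^2 + (-0.211)^2 = 1.32861.
  rho(1) = 0.420537 / 1.32861 = 0.3165.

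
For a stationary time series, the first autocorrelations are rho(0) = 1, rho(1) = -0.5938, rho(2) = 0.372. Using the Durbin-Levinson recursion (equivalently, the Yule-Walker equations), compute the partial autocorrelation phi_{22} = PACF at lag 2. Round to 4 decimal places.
\phi_{22} = 0.0300

The PACF at lag k is phi_{kk}, the last component of the solution
to the Yule-Walker system G_k phi = r_k where
  (G_k)_{ij} = rho(|i - j|), (r_k)_i = rho(i), i,j = 1..k.
Equivalently, Durbin-Levinson gives phi_{kk} iteratively:
  phi_{11} = rho(1)
  phi_{kk} = [rho(k) - sum_{j=1..k-1} phi_{k-1,j} rho(k-j)]
            / [1 - sum_{j=1..k-1} phi_{k-1,j} rho(j)],
  phi_{k,j} = phi_{k-1,j} - phi_{kk} phi_{k-1,k-j},  j = 1..k-1.
Step k = 1:
  phi_11 = rho(1) = -0.5938.
Step k = 2:
  phi_22 = [rho(2) - phi_11 rho(1)] / [1 - phi_11 rho(1)] = [0.372 - (-0.5938)(-0.5938)] / [1 - (-0.5938)(-0.5938)]
         = 0.01940156 / 0.64740156 = 0.03.
Therefore phi_{22} = 0.0300.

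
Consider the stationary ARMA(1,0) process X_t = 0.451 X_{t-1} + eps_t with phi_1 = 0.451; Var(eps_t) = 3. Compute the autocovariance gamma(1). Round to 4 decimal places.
\gamma(1) = 1.6985

Multiply the model equation by X_{t-k} and take expectations. With theta_0 = psi_0 = 1 and psi_j the MA(infinity) weights, this gives
  gamma(k) - sum_i phi_i gamma(k-i) = c_k,
  c_k = sigma^2 * sum_{j=k..q} theta_j psi_{j-k}   (c_k = 0 for k > q),
using gamma(-m) = gamma(m).
Pure AR (q = 0): c_0 = sigma^2 = 3, c_k = 0 for k >= 1.
Equations for k = 0 and k = 1 (AR order 1):
  gamma(0) = phi_1 gamma(1) + c_0
  gamma(1) = phi_1 gamma(0) + c_1
Substituting the second into the first: gamma(0) (1 - phi_1^2) = c_0 + phi_1 c_1, so
  gamma(0) = c_0 / (1 - phi_1^2) = 3 / (1 - (0.451)^2) = 3 / 0.796599 = 3.76601.
  gamma(1) = phi_1 gamma(0) = (0.451)(3.76601) = 1.698471.
Therefore gamma(1) = 1.6985 (to 4 decimal places).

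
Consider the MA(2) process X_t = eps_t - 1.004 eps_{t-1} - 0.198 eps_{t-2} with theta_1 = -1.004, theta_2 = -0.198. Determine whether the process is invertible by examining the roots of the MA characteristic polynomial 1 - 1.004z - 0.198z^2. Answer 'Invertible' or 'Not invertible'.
\text{Not invertible}

The MA(q) characteristic polynomial is P(z) = 1 - 1.004z - 0.198z^2.
Invertibility requires all roots to lie outside the unit circle, i.e. |z| > 1 for every root.
Set 1 + (-1.004) z + (-0.198) z^2 = 0, i.e. a z^2 + b z + c = 0 with a = -0.198, b = -1.004, c = 1.
Discriminant D = b^2 - 4ac = (-1.004)^2 - 4*(-0.198)*1 = 1.008016 - (-0.792) = 1.800016.
D >= 0, so the roots are real: z = (-b +/- sqrt(D)) / (2a) = (1.004 +/- 1.341647) / (-0.396).
  z_1 = (1.004 + 1.341647) / (-0.396) = -5.9234,   |z_1| = 5.9234.
  z_2 = (1.004 - 1.341647) / (-0.396) = 0.8526,   |z_2| = 0.8526.
Moduli of all roots: 5.9234, 0.8526.
All moduli strictly greater than 1? No.
Verdict: Not invertible.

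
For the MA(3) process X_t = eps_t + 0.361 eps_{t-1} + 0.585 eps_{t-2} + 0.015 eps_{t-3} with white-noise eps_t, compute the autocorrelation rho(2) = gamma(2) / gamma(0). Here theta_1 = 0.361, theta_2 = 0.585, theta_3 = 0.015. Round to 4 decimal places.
\rho(2) = 0.4009

For an MA(q) process with theta_0 = 1, the autocovariance is
  gamma(k) = sigma^2 * sum_{i=0..q-k} theta_i * theta_{i+k},
and rho(k) = gamma(k) / gamma(0). Sigma^2 cancels.
  numerator   = (1)*(0.585) + (0.361)*(0.015) = 0.590415.
  denominator = (1)^2 + (0.361)^2 + (0.585)^2 + (0.015)^2 = 1.472771.
  rho(2) = 0.590415 / 1.472771 = 0.4009.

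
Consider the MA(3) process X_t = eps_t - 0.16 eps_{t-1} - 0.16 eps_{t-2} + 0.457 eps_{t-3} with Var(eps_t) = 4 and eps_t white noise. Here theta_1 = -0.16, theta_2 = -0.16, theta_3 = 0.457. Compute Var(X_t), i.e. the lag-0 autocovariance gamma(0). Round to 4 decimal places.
\gamma(0) = 5.0402

For an MA(q) process X_t = eps_t + sum_i theta_i eps_{t-i} with
Var(eps_t) = sigma^2, the variance is
  gamma(0) = sigma^2 * (1 + sum_i theta_i^2).
  sum_i theta_i^2 = (-0.16)^2 + (-0.16)^2 + (0.457)^2 = 0.0256 + 0.0256 + 0.208849 = 0.260049.
  gamma(0) = 4 * (1 + 0.260049) = 4 * 1.260049 = 5.040196, which rounds to 5.0402.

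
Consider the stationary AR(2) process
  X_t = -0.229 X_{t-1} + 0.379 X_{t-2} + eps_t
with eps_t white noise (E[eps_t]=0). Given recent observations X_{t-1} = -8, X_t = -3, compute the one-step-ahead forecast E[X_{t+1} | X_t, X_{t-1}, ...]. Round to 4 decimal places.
E[X_{t+1} \mid \mathcal F_t] = -2.3450

For an AR(p) model X_t = c + sum_i phi_i X_{t-i} + eps_t, the
one-step-ahead conditional mean is
  E[X_{t+1} | X_t, ...] = c + sum_i phi_i X_{t+1-i}.
Substitute known values:
  E[X_{t+1} | ...] = (-0.229) * (-3) + (0.379) * (-8)
                   = -2.3450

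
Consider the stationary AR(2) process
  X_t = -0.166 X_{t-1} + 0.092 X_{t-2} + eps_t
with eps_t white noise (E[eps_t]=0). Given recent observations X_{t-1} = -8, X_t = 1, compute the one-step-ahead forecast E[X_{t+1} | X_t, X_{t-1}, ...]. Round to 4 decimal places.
E[X_{t+1} \mid \mathcal F_t] = -0.9020

For an AR(p) model X_t = c + sum_i phi_i X_{t-i} + eps_t, the
one-step-ahead conditional mean is
  E[X_{t+1} | X_t, ...] = c + sum_i phi_i X_{t+1-i}.
Substitute known values:
  E[X_{t+1} | ...] = (-0.166) * (1) + (0.092) * (-8)
                   = -0.9020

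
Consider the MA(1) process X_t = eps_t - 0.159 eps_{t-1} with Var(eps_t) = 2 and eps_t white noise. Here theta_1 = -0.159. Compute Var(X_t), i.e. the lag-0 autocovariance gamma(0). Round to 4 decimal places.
\gamma(0) = 2.0506

For an MA(q) process X_t = eps_t + sum_i theta_i eps_{t-i} with
Var(eps_t) = sigma^2, the variance is
  gamma(0) = sigma^2 * (1 + sum_i theta_i^2).
  sum_i theta_i^2 = (-0.159)^2 = 0.025281.
  gamma(0) = 2 * (1 + 0.025281) = 2 * 1.025281 = 2.050562, which rounds to 2.0506.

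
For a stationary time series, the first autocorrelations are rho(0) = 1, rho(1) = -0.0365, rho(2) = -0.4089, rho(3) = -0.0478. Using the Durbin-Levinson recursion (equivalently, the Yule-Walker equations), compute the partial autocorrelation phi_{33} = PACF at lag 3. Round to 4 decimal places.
\phi_{33} = -0.1010

The PACF at lag k is phi_{kk}, the last component of the solution
to the Yule-Walker system G_k phi = r_k where
  (G_k)_{ij} = rho(|i - j|), (r_k)_i = rho(i), i,j = 1..k.
Equivalently, Durbin-Levinson gives phi_{kk} iteratively:
  phi_{11} = rho(1)
  phi_{kk} = [rho(k) - sum_{j=1..k-1} phi_{k-1,j} rho(k-j)]
            / [1 - sum_{j=1..k-1} phi_{k-1,j} rho(j)],
  phi_{k,j} = phi_{k-1,j} - phi_{kk} phi_{k-1,k-j},  j = 1..k-1.
Step k = 1:
  phi_11 = rho(1) = -0.0365.
Step k = 2:
  phi_22 = [rho(2) - phi_11 rho(1)] / [1 - phi_11 rho(1)] = [-0.4089 - (-0.0365)(-0.0365)] / [1 - (-0.0365)(-0.0365)]
         = -0.41023225 / 0.99866775 = -0.41078.
  Update: phi_21 = phi_11 - phi_22 phi_11 = -0.0365 - (-0.41078)(-0.0365) = -0.051493.
Step k = 3:
  phi_33 = [rho(3) - phi_21 rho(2) - phi_22 rho(1)] / [1 - phi_21 rho(1) - phi_22 rho(2)]
    numerator   = -0.0478 - (-0.051493)(-0.4089) - (-0.41078)(-0.0365) = -0.08384912
    denominator = 1 - (-0.051493)(-0.0365) - (-0.41078)(-0.4089) = 0.83015275
  phi_33 = -0.08384912 / 0.83015275 = -0.101.
Therefore phi_{33} = -0.1010.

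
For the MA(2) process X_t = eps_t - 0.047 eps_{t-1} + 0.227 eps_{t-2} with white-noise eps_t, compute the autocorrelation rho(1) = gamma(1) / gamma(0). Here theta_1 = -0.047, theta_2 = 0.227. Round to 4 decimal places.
\rho(1) = -0.0547

For an MA(q) process with theta_0 = 1, the autocovariance is
  gamma(k) = sigma^2 * sum_{i=0..q-k} theta_i * theta_{i+k},
and rho(k) = gamma(k) / gamma(0). Sigma^2 cancels.
  numerator   = (1)*(-0.047) + (-0.047)*(0.227) = -0.057669.
  denominator = (1)^2 + (-0.047)^2 + (0.227)^2 = 1.053738.
  rho(1) = -0.057669 / 1.053738 = -0.0547.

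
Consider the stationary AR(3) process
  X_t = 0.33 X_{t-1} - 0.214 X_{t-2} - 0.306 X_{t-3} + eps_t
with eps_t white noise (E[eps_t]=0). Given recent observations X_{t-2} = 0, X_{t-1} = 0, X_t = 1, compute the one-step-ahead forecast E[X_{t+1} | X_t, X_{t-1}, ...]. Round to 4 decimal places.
E[X_{t+1} \mid \mathcal F_t] = 0.3300

For an AR(p) model X_t = c + sum_i phi_i X_{t-i} + eps_t, the
one-step-ahead conditional mean is
  E[X_{t+1} | X_t, ...] = c + sum_i phi_i X_{t+1-i}.
Substitute known values:
  E[X_{t+1} | ...] = (0.33) * (1) + (-0.214) * (0) + (-0.306) * (0)
                   = 0.3300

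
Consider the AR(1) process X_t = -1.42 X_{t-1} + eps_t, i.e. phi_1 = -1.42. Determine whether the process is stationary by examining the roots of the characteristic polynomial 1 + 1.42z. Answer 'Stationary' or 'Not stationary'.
\text{Not stationary}

The AR(p) characteristic polynomial is P(z) = 1 + 1.42z.
Stationarity requires all roots to lie outside the unit circle, i.e. |z| > 1 for every root.
This is linear in z: 1 + (1.42) z = 0  =>  z = -1/(1.42) = -0.704225,  |z| = 0.704225.
Moduli of all roots: 0.7042.
All moduli strictly greater than 1? No.
Verdict: Not stationary.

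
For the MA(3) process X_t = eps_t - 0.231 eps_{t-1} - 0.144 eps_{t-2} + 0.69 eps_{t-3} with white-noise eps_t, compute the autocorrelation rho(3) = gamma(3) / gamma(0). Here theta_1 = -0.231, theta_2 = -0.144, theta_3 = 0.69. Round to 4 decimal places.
\rho(3) = 0.4451

For an MA(q) process with theta_0 = 1, the autocovariance is
  gamma(k) = sigma^2 * sum_{i=0..q-k} theta_i * theta_{i+k},
and rho(k) = gamma(k) / gamma(0). Sigma^2 cancels.
  numerator   = (1)*(0.69) = 0.69.
  denominator = (1)^2 + (-0.231)^2 + (-0.144)^2 + (0.69)^2 = 1.550197.
  rho(3) = 0.69 / 1.550197 = 0.4451.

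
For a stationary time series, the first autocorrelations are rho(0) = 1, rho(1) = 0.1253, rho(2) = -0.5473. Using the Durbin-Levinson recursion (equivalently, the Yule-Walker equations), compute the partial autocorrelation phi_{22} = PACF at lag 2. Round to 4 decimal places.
\phi_{22} = -0.5720

The PACF at lag k is phi_{kk}, the last component of the solution
to the Yule-Walker system G_k phi = r_k where
  (G_k)_{ij} = rho(|i - j|), (r_k)_i = rho(i), i,j = 1..k.
Equivalently, Durbin-Levinson gives phi_{kk} iteratively:
  phi_{11} = rho(1)
  phi_{kk} = [rho(k) - sum_{j=1..k-1} phi_{k-1,j} rho(k-j)]
            / [1 - sum_{j=1..k-1} phi_{k-1,j} rho(j)],
  phi_{k,j} = phi_{k-1,j} - phi_{kk} phi_{k-1,k-j},  j = 1..k-1.
Step k = 1:
  phi_11 = rho(1) = 0.1253.
Step k = 2:
  phi_22 = [rho(2) - phi_11 rho(1)] / [1 - phi_11 rho(1)] = [-0.5473 - (0.1253)(0.1253)] / [1 - (0.1253)(0.1253)]
         = -0.56300009 / 0.98429991 = -0.572.
Therefore phi_{22} = -0.5720.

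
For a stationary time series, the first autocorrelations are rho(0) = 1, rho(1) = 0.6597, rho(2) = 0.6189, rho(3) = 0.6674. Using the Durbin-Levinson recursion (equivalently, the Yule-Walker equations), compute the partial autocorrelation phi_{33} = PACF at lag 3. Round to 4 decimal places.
\phi_{33} = 0.3511

The PACF at lag k is phi_{kk}, the last component of the solution
to the Yule-Walker system G_k phi = r_k where
  (G_k)_{ij} = rho(|i - j|), (r_k)_i = rho(i), i,j = 1..k.
Equivalently, Durbin-Levinson gives phi_{kk} iteratively:
  phi_{11} = rho(1)
  phi_{kk} = [rho(k) - sum_{j=1..k-1} phi_{k-1,j} rho(k-j)]
            / [1 - sum_{j=1..k-1} phi_{k-1,j} rho(j)],
  phi_{k,j} = phi_{k-1,j} - phi_{kk} phi_{k-1,k-j},  j = 1..k-1.
Step k = 1:
  phi_11 = rho(1) = 0.6597.
Step k = 2:
  phi_22 = [rho(2) - phi_11 rho(1)] / [1 - phi_11 rho(1)] = [0.6189 - (0.6597)(0.6597)] / [1 - (0.6597)(0.6597)]
         = 0.18369591 / 0.56479591 = 0.325243.
  Update: phi_21 = phi_11 - phi_22 phi_11 = 0.6597 - (0.325243)(0.6597) = 0.445137.
Step k = 3:
  phi_33 = [rho(3) - phi_21 rho(2) - phi_22 rho(1)] / [1 - phi_21 rho(1) - phi_22 rho(2)]
    numerator   = 0.6674 - (0.445137)(0.6189) - (0.325243)(0.6597) = 0.17734179
    denominator = 1 - (0.445137)(0.6597) - (0.325243)(0.6189) = 0.5050501
  phi_33 = 0.17734179 / 0.5050501 = 0.3511.
Therefore phi_{33} = 0.3511.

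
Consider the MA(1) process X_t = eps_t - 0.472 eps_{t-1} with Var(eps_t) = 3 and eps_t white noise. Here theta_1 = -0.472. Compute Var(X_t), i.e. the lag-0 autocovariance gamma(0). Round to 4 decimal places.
\gamma(0) = 3.6684

For an MA(q) process X_t = eps_t + sum_i theta_i eps_{t-i} with
Var(eps_t) = sigma^2, the variance is
  gamma(0) = sigma^2 * (1 + sum_i theta_i^2).
  sum_i theta_i^2 = (-0.472)^2 = 0.222784.
  gamma(0) = 3 * (1 + 0.222784) = 3 * 1.222784 = 3.668352, which rounds to 3.6684.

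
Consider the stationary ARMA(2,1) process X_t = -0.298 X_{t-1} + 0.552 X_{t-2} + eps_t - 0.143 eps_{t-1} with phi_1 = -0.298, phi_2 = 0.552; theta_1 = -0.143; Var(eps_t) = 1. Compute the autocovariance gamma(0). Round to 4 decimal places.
\gamma(0) = 3.1231

Multiply the model equation by X_{t-k} and take expectations. With theta_0 = psi_0 = 1 and psi_j the MA(infinity) weights, this gives
  gamma(k) - sum_i phi_i gamma(k-i) = c_k,
  c_k = sigma^2 * sum_{j=k..q} theta_j psi_{j-k}   (c_k = 0 for k > q),
using gamma(-m) = gamma(m).
psi-weights needed (psi_j = theta_j + sum_i phi_i psi_{j-i}):
  psi_1 = theta_1 + phi_1 = -0.143 + (-0.298) = -0.441
Right-hand sides:
  c_0 = sigma^2 (1 + theta_1 psi_1) = 1 * (1 + (-0.143)(-0.441)) = 1 * 1.063063 = 1.063063
  c_1 = sigma^2 theta_1 = 1 * (-0.143) = -0.143
  c_2 = 0
Equations for k = 0, 1, 2 (AR order 2, c_2 = 0):
  (E0) gamma(0) = phi_1 gamma(1) + phi_2 gamma(2) + c_0
  (E1) gamma(1) = phi_1 gamma(0) + phi_2 gamma(1) + c_1
  (E2) gamma(2) = phi_1 gamma(1) + phi_2 gamma(0)
From (E1): gamma(1) = A gamma(0) + B with
  A = phi_1 / (1 - phi_2) = -0.298 / 0.448 = -0.665179,   B = c_1 / (1 - phi_2) = -0.143 / 0.448 = -0.319196.
Insert (E2) into (E0): gamma(0) (1 - phi_2^2) = phi_1 (1 + phi_2) gamma(1) + c_0.
  phi_1 (1 + phi_2) = (-0.298)(1.552) = -0.462496,   1 - phi_2^2 = 0.695296.
Replace gamma(1) by A gamma(0) + B and collect gamma(0):
  gamma(0) [0.695296 - (-0.462496)(-0.665179)] = (-0.462496)(-0.319196) + 1.063063
  gamma(0) * 0.387654 = 1.21069
  gamma(0) = 1.21069 / 0.387654 = 3.123124.
Therefore gamma(0) = 3.1231 (to 4 decimal places).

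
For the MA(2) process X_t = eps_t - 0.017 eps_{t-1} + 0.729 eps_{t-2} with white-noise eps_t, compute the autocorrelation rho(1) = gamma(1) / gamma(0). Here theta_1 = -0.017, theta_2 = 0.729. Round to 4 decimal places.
\rho(1) = -0.0192

For an MA(q) process with theta_0 = 1, the autocovariance is
  gamma(k) = sigma^2 * sum_{i=0..q-k} theta_i * theta_{i+k},
and rho(k) = gamma(k) / gamma(0). Sigma^2 cancels.
  numerator   = (1)*(-0.017) + (-0.017)*(0.729) = -0.029393.
  denominator = (1)^2 + (-0.017)^2 + (0.729)^2 = 1.53173.
  rho(1) = -0.029393 / 1.53173 = -0.0192.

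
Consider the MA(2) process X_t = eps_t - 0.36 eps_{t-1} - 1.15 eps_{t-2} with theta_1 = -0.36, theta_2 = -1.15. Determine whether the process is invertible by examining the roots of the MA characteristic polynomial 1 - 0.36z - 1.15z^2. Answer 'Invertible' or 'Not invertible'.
\text{Not invertible}

The MA(q) characteristic polynomial is P(z) = 1 - 0.36z - 1.15z^2.
Invertibility requires all roots to lie outside the unit circle, i.e. |z| > 1 for every root.
Set 1 + (-0.36) z + (-1.15) z^2 = 0, i.e. a z^2 + b z + c = 0 with a = -1.15, b = -0.36, c = 1.
Discriminant D = b^2 - 4ac = (-0.36)^2 - 4*(-1.15)*1 = 0.1296 - (-4.6) = 4.7296.
D >= 0, so the roots are real: z = (-b +/- sqrt(D)) / (2a) = (0.36 +/- 2.174764) / (-2.3).
  z_1 = (0.36 + 2.174764) / (-2.3) = -1.1021,   |z_1| = 1.1021.
  z_2 = (0.36 - 2.174764) / (-2.3) = 0.789,   |z_2| = 0.789.
Moduli of all roots: 1.1021, 0.7890.
All moduli strictly greater than 1? No.
Verdict: Not invertible.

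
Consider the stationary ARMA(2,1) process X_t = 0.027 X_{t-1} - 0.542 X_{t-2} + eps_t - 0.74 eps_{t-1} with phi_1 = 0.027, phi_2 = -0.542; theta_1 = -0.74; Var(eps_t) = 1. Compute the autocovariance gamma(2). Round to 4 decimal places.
\gamma(2) = -1.1801

Multiply the model equation by X_{t-k} and take expectations. With theta_0 = psi_0 = 1 and psi_j the MA(infinity) weights, this gives
  gamma(k) - sum_i phi_i gamma(k-i) = c_k,
  c_k = sigma^2 * sum_{j=k..q} theta_j psi_{j-k}   (c_k = 0 for k > q),
using gamma(-m) = gamma(m).
psi-weights needed (psi_j = theta_j + sum_i phi_i psi_{j-i}):
  psi_1 = theta_1 + phi_1 = -0.74 + (0.027) = -0.713
Right-hand sides:
  c_0 = sigma^2 (1 + theta_1 psi_1) = 1 * (1 + (-0.74)(-0.713)) = 1 * 1.52762 = 1.52762
  c_1 = sigma^2 theta_1 = 1 * (-0.74) = -0.74
  c_2 = 0
Equations for k = 0, 1, 2 (AR order 2, c_2 = 0):
  (E0) gamma(0) = phi_1 gamma(1) + phi_2 gamma(2) + c_0
  (E1) gamma(1) = phi_1 gamma(0) + phi_2 gamma(1) + c_1
  (E2) gamma(2) = phi_1 gamma(1) + phi_2 gamma(0)
From (E1): gamma(1) = A gamma(0) + B with
  A = phi_1 / (1 - phi_2) = 0.027 / 1.542 = 0.01751,   B = c_1 / (1 - phi_2) = -0.74 / 1.542 = -0.479896.
Insert (E2) into (E0): gamma(0) (1 - phi_2^2) = phi_1 (1 + phi_2) gamma(1) + c_0.
  phi_1 (1 + phi_2) = (0.027)(0.458) = 0.012366,   1 - phi_2^2 = 0.706236.
Replace gamma(1) by A gamma(0) + B and collect gamma(0):
  gamma(0) [0.706236 - (0.012366)(0.01751)] = (0.012366)(-0.479896) + 1.52762
  gamma(0) * 0.706019 = 1.521686
  gamma(0) = 1.521686 / 0.706019 = 2.155303.
  gamma(1) = A gamma(0) + B = (0.01751)(2.155303) + (-0.479896) = -0.442157.
  gamma(2) = phi_1 gamma(1) + phi_2 gamma(0) = (0.027)(-0.442157) + (-0.542)(2.155303) = -1.180112.
Therefore gamma(2) = -1.1801 (to 4 decimal places).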